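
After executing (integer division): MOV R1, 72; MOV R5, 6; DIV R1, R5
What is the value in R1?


Register state trace:
  MOV R1, 72  → R1 = 72
  MOV R5, 6  → R5 = 6
  DIV R1, R5  → R1 = 72 // 6 = 12
Final: R1 = 12

12


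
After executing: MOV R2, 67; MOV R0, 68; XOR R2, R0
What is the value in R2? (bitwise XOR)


Register state trace:
  MOV R2, 67  → R2 = 67 (0b01000011)
  MOV R0, 68  → R0 = 68 (0b01000100)
  XOR R2, R0  → R2 = 67 XOR 68 = 7 (0b00000111)
Final: R2 = 7

7


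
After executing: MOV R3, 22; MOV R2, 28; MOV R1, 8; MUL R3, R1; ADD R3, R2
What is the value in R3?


Register state trace:
  MOV R3, 22  → R3 = 22
  MOV R2, 28  → R2 = 28
  MOV R1, 8  → R1 = 8
  MUL R3, R1  → R3 = 22 * 8 = 176
  ADD R3, R2  → R3 = 176 + 28 = 204
Final: R3 = 204

204


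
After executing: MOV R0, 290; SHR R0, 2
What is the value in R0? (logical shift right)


Register state trace:
  MOV R0, 290  → R0 = 290
  SHR R0, 2  → R0 = 290 >> 2 = 290 // 2^2 = 72
Final: R0 = 72

72


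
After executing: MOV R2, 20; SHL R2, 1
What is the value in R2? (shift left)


Register state trace:
  MOV R2, 20  → R2 = 20
  SHL R2, 1  → R2 = 20 << 1 = 20 * 2^1 = 40
Final: R2 = 40

40


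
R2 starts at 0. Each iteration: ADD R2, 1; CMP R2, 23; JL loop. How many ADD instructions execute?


Loop trace (R2 starts at 0, target 23, step 1):
  ADD #1: R2 = 0 + 1 = 1  → 1 < 23, loop
  ADD #2: R2 = 1 + 1 = 2  → 2 < 23, loop
  ADD #3: R2 = 2 + 1 = 3  → 3 < 23, loop
  ADD #4: R2 = 3 + 1 = 4  → 4 < 23, loop
  ADD #5: R2 = 4 + 1 = 5  → 5 < 23, loop
  ADD #6: R2 = 5 + 1 = 6  → 6 < 23, loop
  ADD #7: R2 = 6 + 1 = 7  → 7 < 23, loop
  ADD #8: R2 = 7 + 1 = 8  → 8 < 23, loop
  ADD #9: R2 = 8 + 1 = 9  → 9 < 23, loop
  ADD #10: R2 = 9 + 1 = 10  → 10 < 23, loop
  ADD #11: R2 = 10 + 1 = 11  → 11 < 23, loop
  ADD #12: R2 = 11 + 1 = 12  → 12 < 23, loop
  ADD #13: R2 = 12 + 1 = 13  → 13 < 23, loop
  ADD #14: R2 = 13 + 1 = 14  → 14 < 23, loop
  ADD #15: R2 = 14 + 1 = 15  → 15 < 23, loop
  ADD #16: R2 = 15 + 1 = 16  → 16 < 23, loop
  ADD #17: R2 = 16 + 1 = 17  → 17 < 23, loop
  ADD #18: R2 = 17 + 1 = 18  → 18 < 23, loop
  ADD #19: R2 = 18 + 1 = 19  → 19 < 23, loop
  ADD #20: R2 = 19 + 1 = 20  → 20 < 23, loop
  ADD #21: R2 = 20 + 1 = 21  → 21 < 23, loop
  ADD #22: R2 = 21 + 1 = 22  → 22 < 23, loop
  ADD #23: R2 = 22 + 1 = 23  → 23 >= 23, exit
Total ADD instructions: 23

23


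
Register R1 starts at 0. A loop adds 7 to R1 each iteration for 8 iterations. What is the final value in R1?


Starting value: R1 = 0
  Iter 1: R1 = 0 + 7 = 7
  Iter 2: R1 = 7 + 7 = 14
  Iter 3: R1 = 14 + 7 = 21
  Iter 4: R1 = 21 + 7 = 28
  Iter 5: R1 = 28 + 7 = 35
  Iter 6: R1 = 35 + 7 = 42
  Iter 7: R1 = 42 + 7 = 49
  Iter 8: R1 = 49 + 7 = 56
Final: R1 = 56

56


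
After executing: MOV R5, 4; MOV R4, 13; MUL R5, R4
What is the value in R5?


Register state trace:
  MOV R5, 4  → R5 = 4
  MOV R4, 13  → R4 = 13
  MUL R5, R4  → R5 = 4 * 13 = 52
Final: R5 = 52

52


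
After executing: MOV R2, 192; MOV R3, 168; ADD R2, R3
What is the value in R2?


Register state trace:
  MOV R2, 192  → R2 = 192
  MOV R3, 168  → R3 = 168
  ADD R2, R3  → R2 = 192 + 168 = 360
Final: R2 = 360

360


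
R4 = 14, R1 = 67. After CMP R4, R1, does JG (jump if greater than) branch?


Trace:
  R4 = 14, R1 = 67
  CMP R4, R1  → compares 14 vs 67
  JG checks: is 14 greater than 67?
  14 < 67, so condition is false
Branch taken: No

No


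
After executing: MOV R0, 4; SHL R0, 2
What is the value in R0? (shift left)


Register state trace:
  MOV R0, 4  → R0 = 4
  SHL R0, 2  → R0 = 4 << 2 = 4 * 2^2 = 16
Final: R0 = 16

16


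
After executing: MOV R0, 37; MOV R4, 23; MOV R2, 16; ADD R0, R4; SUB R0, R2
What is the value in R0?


Register state trace:
  MOV R0, 37  → R0 = 37
  MOV R4, 23  → R4 = 23
  MOV R2, 16  → R2 = 16
  ADD R0, R4  → R0 = 37 + 23 = 60
  SUB R0, R2  → R0 = 60 - 16 = 44
Final: R0 = 44

44


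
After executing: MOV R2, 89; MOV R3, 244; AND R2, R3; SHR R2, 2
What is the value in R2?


Register state trace:
  MOV R2, 89  → R2 = 89 (0b01011001)
  MOV R3, 244  → R3 = 244 (0b11110100)
  AND R2, R3  → R2 = 89 AND 244 = 80 (0b01010000)
  SHR R2, 2  → R2 = 80 >> 2 = 20
Final: R2 = 20

20


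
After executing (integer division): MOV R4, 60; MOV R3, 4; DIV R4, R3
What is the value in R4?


Register state trace:
  MOV R4, 60  → R4 = 60
  MOV R3, 4  → R3 = 4
  DIV R4, R3  → R4 = 60 // 4 = 15
Final: R4 = 15

15


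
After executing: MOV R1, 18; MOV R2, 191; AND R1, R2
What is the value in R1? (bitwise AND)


Register state trace:
  MOV R1, 18  → R1 = 18 (0b00010010)
  MOV R2, 191  → R2 = 191 (0b10111111)
  AND R1, R2  → R1 = 18 AND 191 = 18 (0b00010010)
Final: R1 = 18

18


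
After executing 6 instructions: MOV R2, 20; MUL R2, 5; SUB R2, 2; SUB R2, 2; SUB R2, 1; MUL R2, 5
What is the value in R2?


Register state trace:
  MOV R2, 20  → R2 = 20
  MUL R2, 5  → R2 = 20 * 5 = 100
  SUB R2, 2  → R2 = 100 - 2 = 98
  SUB R2, 2  → R2 = 98 - 2 = 96
  SUB R2, 1  → R2 = 96 - 1 = 95
  MUL R2, 5  → R2 = 95 * 5 = 475
Final: R2 = 475

475


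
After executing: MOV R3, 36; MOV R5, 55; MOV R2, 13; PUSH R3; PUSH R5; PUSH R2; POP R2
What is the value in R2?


Stack trace (top is rightmost):
  MOV R3, 36  → R3 = 36
  MOV R5, 55  → R5 = 55
  MOV R2, 13  → R2 = 13
  PUSH R3  → stack: [36]
  PUSH R5  → stack: [36, 55]
  PUSH R2  → stack: [36, 55, 13]
  POP R2  → R2 = 13, stack: [36, 55]
Final: R2 = 13

13


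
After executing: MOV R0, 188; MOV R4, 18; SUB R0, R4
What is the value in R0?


Register state trace:
  MOV R0, 188  → R0 = 188
  MOV R4, 18  → R4 = 18
  SUB R0, R4  → R0 = 188 - 18 = 170
Final: R0 = 170

170


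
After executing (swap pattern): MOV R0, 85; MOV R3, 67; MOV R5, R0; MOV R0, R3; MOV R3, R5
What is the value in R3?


Register state trace (swap pattern):
  MOV R0, 85  → R0 = 85
  MOV R3, 67  → R3 = 67
  MOV R5, R0  → R5 = 85  (save R0)
  MOV R0, R3  → R0 = 67  (R0 gets R3's value)
  MOV R3, R5  → R3 = 85  (R3 gets saved value)
Final: R3 = 85

85


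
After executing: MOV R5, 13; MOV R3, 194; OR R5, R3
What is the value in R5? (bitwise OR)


Register state trace:
  MOV R5, 13  → R5 = 13 (0b00001101)
  MOV R3, 194  → R3 = 194 (0b11000010)
  OR R5, R3   → R5 = 13 OR 194 = 207 (0b11001111)
Final: R5 = 207

207


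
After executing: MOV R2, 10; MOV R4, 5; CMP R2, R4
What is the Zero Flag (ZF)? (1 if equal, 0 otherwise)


Register state trace:
  MOV R2, 10  → R2 = 10
  MOV R4, 5  → R4 = 5
  CMP R2, R4  → computes 10 - 5 = 5
  Result is nonzero, so values are not equal
ZF = 0

0


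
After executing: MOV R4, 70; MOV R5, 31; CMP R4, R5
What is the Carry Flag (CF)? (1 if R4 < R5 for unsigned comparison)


Register state trace:
  MOV R4, 70  → R4 = 70
  MOV R5, 31  → R5 = 31
  CMP R4, R5  → unsigned 70 - 31: no borrow
  70 >= 31, so CF = 0
CF = 0

0


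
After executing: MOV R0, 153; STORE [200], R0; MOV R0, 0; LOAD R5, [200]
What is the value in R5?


Register and memory trace:
  MOV R0, 153  → R0 = 153
  STORE [200], R0  → mem[200] = 153
  MOV R0, 0  → R0 = 0
  LOAD R5, [200]  → R5 = mem[200] = 153
Final: R5 = 153

153


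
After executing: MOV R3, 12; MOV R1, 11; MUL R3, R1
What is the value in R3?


Register state trace:
  MOV R3, 12  → R3 = 12
  MOV R1, 11  → R1 = 11
  MUL R3, R1  → R3 = 12 * 11 = 132
Final: R3 = 132

132


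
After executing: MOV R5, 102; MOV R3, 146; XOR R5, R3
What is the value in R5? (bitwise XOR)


Register state trace:
  MOV R5, 102  → R5 = 102 (0b01100110)
  MOV R3, 146  → R3 = 146 (0b10010010)
  XOR R5, R3  → R5 = 102 XOR 146 = 244 (0b11110100)
Final: R5 = 244

244


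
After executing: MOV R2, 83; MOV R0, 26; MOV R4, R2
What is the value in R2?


Register state trace:
  MOV R2, 83  → R2 = 83
  MOV R0, 26  → R0 = 26
  MOV R4, R2  → R4 = 83
Final: R2 = 83

83


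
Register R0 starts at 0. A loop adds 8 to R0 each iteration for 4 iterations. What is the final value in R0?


Starting value: R0 = 0
  Iter 1: R0 = 0 + 8 = 8
  Iter 2: R0 = 8 + 8 = 16
  Iter 3: R0 = 16 + 8 = 24
  Iter 4: R0 = 24 + 8 = 32
Final: R0 = 32

32


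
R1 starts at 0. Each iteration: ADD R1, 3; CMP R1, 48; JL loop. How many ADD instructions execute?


Loop trace (R1 starts at 0, target 48, step 3):
  ADD #1: R1 = 0 + 3 = 3  → 3 < 48, loop
  ADD #2: R1 = 3 + 3 = 6  → 6 < 48, loop
  ADD #3: R1 = 6 + 3 = 9  → 9 < 48, loop
  ADD #4: R1 = 9 + 3 = 12  → 12 < 48, loop
  ADD #5: R1 = 12 + 3 = 15  → 15 < 48, loop
  ADD #6: R1 = 15 + 3 = 18  → 18 < 48, loop
  ADD #7: R1 = 18 + 3 = 21  → 21 < 48, loop
  ADD #8: R1 = 21 + 3 = 24  → 24 < 48, loop
  ADD #9: R1 = 24 + 3 = 27  → 27 < 48, loop
  ADD #10: R1 = 27 + 3 = 30  → 30 < 48, loop
  ADD #11: R1 = 30 + 3 = 33  → 33 < 48, loop
  ADD #12: R1 = 33 + 3 = 36  → 36 < 48, loop
  ADD #13: R1 = 36 + 3 = 39  → 39 < 48, loop
  ADD #14: R1 = 39 + 3 = 42  → 42 < 48, loop
  ADD #15: R1 = 42 + 3 = 45  → 45 < 48, loop
  ADD #16: R1 = 45 + 3 = 48  → 48 >= 48, exit
Total ADD instructions: 16

16


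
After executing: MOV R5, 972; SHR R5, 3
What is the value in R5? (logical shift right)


Register state trace:
  MOV R5, 972  → R5 = 972
  SHR R5, 3  → R5 = 972 >> 3 = 972 // 2^3 = 121
Final: R5 = 121

121


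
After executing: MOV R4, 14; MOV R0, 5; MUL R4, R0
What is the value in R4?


Register state trace:
  MOV R4, 14  → R4 = 14
  MOV R0, 5  → R0 = 5
  MUL R4, R0  → R4 = 14 * 5 = 70
Final: R4 = 70

70


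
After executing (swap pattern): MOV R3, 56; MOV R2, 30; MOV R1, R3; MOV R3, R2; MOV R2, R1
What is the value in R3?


Register state trace (swap pattern):
  MOV R3, 56  → R3 = 56
  MOV R2, 30  → R2 = 30
  MOV R1, R3  → R1 = 56  (save R3)
  MOV R3, R2  → R3 = 30  (R3 gets R2's value)
  MOV R2, R1  → R2 = 56  (R2 gets saved value)
Final: R3 = 30

30


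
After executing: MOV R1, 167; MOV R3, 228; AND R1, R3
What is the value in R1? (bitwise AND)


Register state trace:
  MOV R1, 167  → R1 = 167 (0b10100111)
  MOV R3, 228  → R3 = 228 (0b11100100)
  AND R1, R3  → R1 = 167 AND 228 = 164 (0b10100100)
Final: R1 = 164

164


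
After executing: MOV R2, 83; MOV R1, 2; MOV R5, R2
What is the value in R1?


Register state trace:
  MOV R2, 83  → R2 = 83
  MOV R1, 2  → R1 = 2
  MOV R5, R2  → R5 = 83
Final: R1 = 2

2


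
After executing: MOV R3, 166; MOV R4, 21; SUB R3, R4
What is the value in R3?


Register state trace:
  MOV R3, 166  → R3 = 166
  MOV R4, 21  → R4 = 21
  SUB R3, R4  → R3 = 166 - 21 = 145
Final: R3 = 145

145


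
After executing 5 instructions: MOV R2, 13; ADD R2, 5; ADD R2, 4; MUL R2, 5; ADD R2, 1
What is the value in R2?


Register state trace:
  MOV R2, 13  → R2 = 13
  ADD R2, 5  → R2 = 13 + 5 = 18
  ADD R2, 4  → R2 = 18 + 4 = 22
  MUL R2, 5  → R2 = 22 * 5 = 110
  ADD R2, 1  → R2 = 110 + 1 = 111
Final: R2 = 111

111


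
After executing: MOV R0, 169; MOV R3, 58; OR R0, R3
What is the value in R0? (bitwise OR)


Register state trace:
  MOV R0, 169  → R0 = 169 (0b10101001)
  MOV R3, 58  → R3 = 58 (0b00111010)
  OR R0, R3   → R0 = 169 OR 58 = 187 (0b10111011)
Final: R0 = 187

187


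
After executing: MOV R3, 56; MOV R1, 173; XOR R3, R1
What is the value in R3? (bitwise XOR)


Register state trace:
  MOV R3, 56  → R3 = 56 (0b00111000)
  MOV R1, 173  → R1 = 173 (0b10101101)
  XOR R3, R1  → R3 = 56 XOR 173 = 149 (0b10010101)
Final: R3 = 149

149


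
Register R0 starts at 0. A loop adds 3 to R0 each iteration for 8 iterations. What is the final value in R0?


Starting value: R0 = 0
  Iter 1: R0 = 0 + 3 = 3
  Iter 2: R0 = 3 + 3 = 6
  Iter 3: R0 = 6 + 3 = 9
  Iter 4: R0 = 9 + 3 = 12
  Iter 5: R0 = 12 + 3 = 15
  Iter 6: R0 = 15 + 3 = 18
  Iter 7: R0 = 18 + 3 = 21
  Iter 8: R0 = 21 + 3 = 24
Final: R0 = 24

24


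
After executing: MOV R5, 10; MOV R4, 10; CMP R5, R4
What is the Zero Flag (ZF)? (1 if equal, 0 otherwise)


Register state trace:
  MOV R5, 10  → R5 = 10
  MOV R4, 10  → R4 = 10
  CMP R5, R4  → computes 10 - 10 = 0
  Result is zero, so values are equal
ZF = 1

1


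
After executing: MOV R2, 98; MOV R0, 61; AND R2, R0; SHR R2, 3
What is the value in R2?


Register state trace:
  MOV R2, 98  → R2 = 98 (0b01100010)
  MOV R0, 61  → R0 = 61 (0b00111101)
  AND R2, R0  → R2 = 98 AND 61 = 32 (0b00100000)
  SHR R2, 3  → R2 = 32 >> 3 = 4
Final: R2 = 4

4


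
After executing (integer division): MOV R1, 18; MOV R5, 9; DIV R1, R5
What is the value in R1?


Register state trace:
  MOV R1, 18  → R1 = 18
  MOV R5, 9  → R5 = 9
  DIV R1, R5  → R1 = 18 // 9 = 2
Final: R1 = 2

2


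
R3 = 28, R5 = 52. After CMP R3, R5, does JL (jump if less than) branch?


Trace:
  R3 = 28, R5 = 52
  CMP R3, R5  → compares 28 vs 52
  JL checks: is 28 less than 52?
  28 < 52, so condition is true
Branch taken: Yes

Yes


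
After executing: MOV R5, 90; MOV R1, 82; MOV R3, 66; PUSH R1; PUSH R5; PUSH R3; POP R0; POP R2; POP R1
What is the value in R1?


Stack trace (top is rightmost):
  MOV R5, 90  → R5 = 90
  MOV R1, 82  → R1 = 82
  MOV R3, 66  → R3 = 66
  PUSH R1  → stack: [82]
  PUSH R5  → stack: [82, 90]
  PUSH R3  → stack: [82, 90, 66]
  POP R0  → R0 = 66, stack: [82, 90]
  POP R2  → R2 = 90, stack: [82]
  POP R1  → R1 = 82, stack: []
Final: R1 = 82

82


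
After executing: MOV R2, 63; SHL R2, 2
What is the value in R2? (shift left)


Register state trace:
  MOV R2, 63  → R2 = 63
  SHL R2, 2  → R2 = 63 << 2 = 63 * 2^2 = 252
Final: R2 = 252

252


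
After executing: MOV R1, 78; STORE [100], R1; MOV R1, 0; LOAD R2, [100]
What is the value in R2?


Register and memory trace:
  MOV R1, 78  → R1 = 78
  STORE [100], R1  → mem[100] = 78
  MOV R1, 0  → R1 = 0
  LOAD R2, [100]  → R2 = mem[100] = 78
Final: R2 = 78

78


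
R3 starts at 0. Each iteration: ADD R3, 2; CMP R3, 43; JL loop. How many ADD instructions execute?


Loop trace (R3 starts at 0, target 43, step 2):
  ADD #1: R3 = 0 + 2 = 2  → 2 < 43, loop
  ADD #2: R3 = 2 + 2 = 4  → 4 < 43, loop
  ADD #3: R3 = 4 + 2 = 6  → 6 < 43, loop
  ADD #4: R3 = 6 + 2 = 8  → 8 < 43, loop
  ADD #5: R3 = 8 + 2 = 10  → 10 < 43, loop
  ADD #6: R3 = 10 + 2 = 12  → 12 < 43, loop
  ADD #7: R3 = 12 + 2 = 14  → 14 < 43, loop
  ADD #8: R3 = 14 + 2 = 16  → 16 < 43, loop
  ADD #9: R3 = 16 + 2 = 18  → 18 < 43, loop
  ADD #10: R3 = 18 + 2 = 20  → 20 < 43, loop
  ADD #11: R3 = 20 + 2 = 22  → 22 < 43, loop
  ADD #12: R3 = 22 + 2 = 24  → 24 < 43, loop
  ADD #13: R3 = 24 + 2 = 26  → 26 < 43, loop
  ADD #14: R3 = 26 + 2 = 28  → 28 < 43, loop
  ADD #15: R3 = 28 + 2 = 30  → 30 < 43, loop
  ADD #16: R3 = 30 + 2 = 32  → 32 < 43, loop
  ADD #17: R3 = 32 + 2 = 34  → 34 < 43, loop
  ADD #18: R3 = 34 + 2 = 36  → 36 < 43, loop
  ADD #19: R3 = 36 + 2 = 38  → 38 < 43, loop
  ADD #20: R3 = 38 + 2 = 40  → 40 < 43, loop
  ADD #21: R3 = 40 + 2 = 42  → 42 < 43, loop
  ADD #22: R3 = 42 + 2 = 44  → 44 >= 43, exit
Total ADD instructions: 22

22


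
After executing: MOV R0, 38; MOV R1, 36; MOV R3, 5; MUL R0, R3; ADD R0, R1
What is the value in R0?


Register state trace:
  MOV R0, 38  → R0 = 38
  MOV R1, 36  → R1 = 36
  MOV R3, 5  → R3 = 5
  MUL R0, R3  → R0 = 38 * 5 = 190
  ADD R0, R1  → R0 = 190 + 36 = 226
Final: R0 = 226

226


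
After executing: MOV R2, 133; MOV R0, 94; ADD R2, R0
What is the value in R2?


Register state trace:
  MOV R2, 133  → R2 = 133
  MOV R0, 94  → R0 = 94
  ADD R2, R0  → R2 = 133 + 94 = 227
Final: R2 = 227

227


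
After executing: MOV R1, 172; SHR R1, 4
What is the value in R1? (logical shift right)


Register state trace:
  MOV R1, 172  → R1 = 172
  SHR R1, 4  → R1 = 172 >> 4 = 172 // 2^4 = 10
Final: R1 = 10

10


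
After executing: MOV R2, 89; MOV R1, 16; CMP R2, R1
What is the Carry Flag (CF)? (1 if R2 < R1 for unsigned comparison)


Register state trace:
  MOV R2, 89  → R2 = 89
  MOV R1, 16  → R1 = 16
  CMP R2, R1  → unsigned 89 - 16: no borrow
  89 >= 16, so CF = 0
CF = 0

0


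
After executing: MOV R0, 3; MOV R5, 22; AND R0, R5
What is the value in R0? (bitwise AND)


Register state trace:
  MOV R0, 3  → R0 = 3 (0b00000011)
  MOV R5, 22  → R5 = 22 (0b00010110)
  AND R0, R5  → R0 = 3 AND 22 = 2 (0b00000010)
Final: R0 = 2

2


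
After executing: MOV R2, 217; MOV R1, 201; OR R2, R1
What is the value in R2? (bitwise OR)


Register state trace:
  MOV R2, 217  → R2 = 217 (0b11011001)
  MOV R1, 201  → R1 = 201 (0b11001001)
  OR R2, R1   → R2 = 217 OR 201 = 217 (0b11011001)
Final: R2 = 217

217


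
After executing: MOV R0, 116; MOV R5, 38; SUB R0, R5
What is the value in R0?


Register state trace:
  MOV R0, 116  → R0 = 116
  MOV R5, 38  → R5 = 38
  SUB R0, R5  → R0 = 116 - 38 = 78
Final: R0 = 78

78


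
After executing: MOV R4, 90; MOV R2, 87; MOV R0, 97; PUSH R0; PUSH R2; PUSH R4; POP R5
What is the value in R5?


Stack trace (top is rightmost):
  MOV R4, 90  → R4 = 90
  MOV R2, 87  → R2 = 87
  MOV R0, 97  → R0 = 97
  PUSH R0  → stack: [97]
  PUSH R2  → stack: [97, 87]
  PUSH R4  → stack: [97, 87, 90]
  POP R5  → R5 = 90, stack: [97, 87]
Final: R5 = 90

90


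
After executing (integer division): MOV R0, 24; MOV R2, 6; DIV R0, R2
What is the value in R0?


Register state trace:
  MOV R0, 24  → R0 = 24
  MOV R2, 6  → R2 = 6
  DIV R0, R2  → R0 = 24 // 6 = 4
Final: R0 = 4

4


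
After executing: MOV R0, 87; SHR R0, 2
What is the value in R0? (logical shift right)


Register state trace:
  MOV R0, 87  → R0 = 87
  SHR R0, 2  → R0 = 87 >> 2 = 87 // 2^2 = 21
Final: R0 = 21

21


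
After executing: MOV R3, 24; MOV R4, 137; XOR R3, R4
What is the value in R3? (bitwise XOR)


Register state trace:
  MOV R3, 24  → R3 = 24 (0b00011000)
  MOV R4, 137  → R4 = 137 (0b10001001)
  XOR R3, R4  → R3 = 24 XOR 137 = 145 (0b10010001)
Final: R3 = 145

145


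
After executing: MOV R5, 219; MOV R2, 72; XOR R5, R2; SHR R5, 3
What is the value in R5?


Register state trace:
  MOV R5, 219  → R5 = 219 (0b11011011)
  MOV R2, 72  → R2 = 72 (0b01001000)
  XOR R5, R2  → R5 = 219 XOR 72 = 147 (0b10010011)
  SHR R5, 3  → R5 = 147 >> 3 = 18
Final: R5 = 18

18


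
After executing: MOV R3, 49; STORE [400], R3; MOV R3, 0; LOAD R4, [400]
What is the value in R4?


Register and memory trace:
  MOV R3, 49  → R3 = 49
  STORE [400], R3  → mem[400] = 49
  MOV R3, 0  → R3 = 0
  LOAD R4, [400]  → R4 = mem[400] = 49
Final: R4 = 49

49


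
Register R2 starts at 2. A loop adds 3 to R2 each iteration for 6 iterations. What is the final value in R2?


Starting value: R2 = 2
  Iter 1: R2 = 2 + 3 = 5
  Iter 2: R2 = 5 + 3 = 8
  Iter 3: R2 = 8 + 3 = 11
  Iter 4: R2 = 11 + 3 = 14
  Iter 5: R2 = 14 + 3 = 17
  Iter 6: R2 = 17 + 3 = 20
Final: R2 = 20

20


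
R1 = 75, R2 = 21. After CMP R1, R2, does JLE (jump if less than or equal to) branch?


Trace:
  R1 = 75, R2 = 21
  CMP R1, R2  → compares 75 vs 21
  JLE checks: is 75 less than or equal to 21?
  75 > 21, so condition is false
Branch taken: No

No


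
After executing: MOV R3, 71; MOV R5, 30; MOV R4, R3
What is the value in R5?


Register state trace:
  MOV R3, 71  → R3 = 71
  MOV R5, 30  → R5 = 30
  MOV R4, R3  → R4 = 71
Final: R5 = 30

30


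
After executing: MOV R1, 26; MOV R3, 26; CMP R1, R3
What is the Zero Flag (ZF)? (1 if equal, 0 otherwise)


Register state trace:
  MOV R1, 26  → R1 = 26
  MOV R3, 26  → R3 = 26
  CMP R1, R3  → computes 26 - 26 = 0
  Result is zero, so values are equal
ZF = 1

1


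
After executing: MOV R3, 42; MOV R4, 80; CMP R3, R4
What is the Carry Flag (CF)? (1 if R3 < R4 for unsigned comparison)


Register state trace:
  MOV R3, 42  → R3 = 42
  MOV R4, 80  → R4 = 80
  CMP R3, R4  → unsigned 42 - 80: borrow occurs
  42 < 80, so CF = 1
CF = 1

1


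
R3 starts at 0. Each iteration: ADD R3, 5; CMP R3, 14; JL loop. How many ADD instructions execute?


Loop trace (R3 starts at 0, target 14, step 5):
  ADD #1: R3 = 0 + 5 = 5  → 5 < 14, loop
  ADD #2: R3 = 5 + 5 = 10  → 10 < 14, loop
  ADD #3: R3 = 10 + 5 = 15  → 15 >= 14, exit
Total ADD instructions: 3

3


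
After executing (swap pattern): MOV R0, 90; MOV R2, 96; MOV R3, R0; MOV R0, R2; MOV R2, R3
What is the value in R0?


Register state trace (swap pattern):
  MOV R0, 90  → R0 = 90
  MOV R2, 96  → R2 = 96
  MOV R3, R0  → R3 = 90  (save R0)
  MOV R0, R2  → R0 = 96  (R0 gets R2's value)
  MOV R2, R3  → R2 = 90  (R2 gets saved value)
Final: R0 = 96

96


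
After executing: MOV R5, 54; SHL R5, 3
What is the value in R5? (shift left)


Register state trace:
  MOV R5, 54  → R5 = 54
  SHL R5, 3  → R5 = 54 << 3 = 54 * 2^3 = 432
Final: R5 = 432

432


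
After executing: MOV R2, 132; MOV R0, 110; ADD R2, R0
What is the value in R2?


Register state trace:
  MOV R2, 132  → R2 = 132
  MOV R0, 110  → R0 = 110
  ADD R2, R0  → R2 = 132 + 110 = 242
Final: R2 = 242

242


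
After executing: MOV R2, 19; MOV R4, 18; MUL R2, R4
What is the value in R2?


Register state trace:
  MOV R2, 19  → R2 = 19
  MOV R4, 18  → R4 = 18
  MUL R2, R4  → R2 = 19 * 18 = 342
Final: R2 = 342

342


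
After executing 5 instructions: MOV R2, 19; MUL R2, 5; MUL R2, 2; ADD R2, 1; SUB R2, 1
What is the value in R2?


Register state trace:
  MOV R2, 19  → R2 = 19
  MUL R2, 5  → R2 = 19 * 5 = 95
  MUL R2, 2  → R2 = 95 * 2 = 190
  ADD R2, 1  → R2 = 190 + 1 = 191
  SUB R2, 1  → R2 = 191 - 1 = 190
Final: R2 = 190

190


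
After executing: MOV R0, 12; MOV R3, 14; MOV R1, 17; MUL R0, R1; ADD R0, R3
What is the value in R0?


Register state trace:
  MOV R0, 12  → R0 = 12
  MOV R3, 14  → R3 = 14
  MOV R1, 17  → R1 = 17
  MUL R0, R1  → R0 = 12 * 17 = 204
  ADD R0, R3  → R0 = 204 + 14 = 218
Final: R0 = 218

218


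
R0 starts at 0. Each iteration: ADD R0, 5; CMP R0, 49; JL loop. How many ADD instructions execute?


Loop trace (R0 starts at 0, target 49, step 5):
  ADD #1: R0 = 0 + 5 = 5  → 5 < 49, loop
  ADD #2: R0 = 5 + 5 = 10  → 10 < 49, loop
  ADD #3: R0 = 10 + 5 = 15  → 15 < 49, loop
  ADD #4: R0 = 15 + 5 = 20  → 20 < 49, loop
  ADD #5: R0 = 20 + 5 = 25  → 25 < 49, loop
  ADD #6: R0 = 25 + 5 = 30  → 30 < 49, loop
  ADD #7: R0 = 30 + 5 = 35  → 35 < 49, loop
  ADD #8: R0 = 35 + 5 = 40  → 40 < 49, loop
  ADD #9: R0 = 40 + 5 = 45  → 45 < 49, loop
  ADD #10: R0 = 45 + 5 = 50  → 50 >= 49, exit
Total ADD instructions: 10

10


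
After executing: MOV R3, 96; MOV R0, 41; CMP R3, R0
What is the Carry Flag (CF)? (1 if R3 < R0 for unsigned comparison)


Register state trace:
  MOV R3, 96  → R3 = 96
  MOV R0, 41  → R0 = 41
  CMP R3, R0  → unsigned 96 - 41: no borrow
  96 >= 41, so CF = 0
CF = 0

0


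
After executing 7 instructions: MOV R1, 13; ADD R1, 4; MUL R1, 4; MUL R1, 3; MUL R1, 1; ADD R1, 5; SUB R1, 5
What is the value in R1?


Register state trace:
  MOV R1, 13  → R1 = 13
  ADD R1, 4  → R1 = 13 + 4 = 17
  MUL R1, 4  → R1 = 17 * 4 = 68
  MUL R1, 3  → R1 = 68 * 3 = 204
  MUL R1, 1  → R1 = 204 * 1 = 204
  ADD R1, 5  → R1 = 204 + 5 = 209
  SUB R1, 5  → R1 = 209 - 5 = 204
Final: R1 = 204

204


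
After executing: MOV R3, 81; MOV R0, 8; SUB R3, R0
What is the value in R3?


Register state trace:
  MOV R3, 81  → R3 = 81
  MOV R0, 8  → R0 = 8
  SUB R3, R0  → R3 = 81 - 8 = 73
Final: R3 = 73

73


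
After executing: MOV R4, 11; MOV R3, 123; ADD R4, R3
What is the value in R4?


Register state trace:
  MOV R4, 11  → R4 = 11
  MOV R3, 123  → R3 = 123
  ADD R4, R3  → R4 = 11 + 123 = 134
Final: R4 = 134

134


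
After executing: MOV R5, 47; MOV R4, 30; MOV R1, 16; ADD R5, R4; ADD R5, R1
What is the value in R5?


Register state trace:
  MOV R5, 47  → R5 = 47
  MOV R4, 30  → R4 = 30
  MOV R1, 16  → R1 = 16
  ADD R5, R4  → R5 = 47 + 30 = 77
  ADD R5, R1  → R5 = 77 + 16 = 93
Final: R5 = 93

93


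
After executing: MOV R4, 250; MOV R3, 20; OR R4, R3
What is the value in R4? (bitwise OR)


Register state trace:
  MOV R4, 250  → R4 = 250 (0b11111010)
  MOV R3, 20  → R3 = 20 (0b00010100)
  OR R4, R3   → R4 = 250 OR 20 = 254 (0b11111110)
Final: R4 = 254

254


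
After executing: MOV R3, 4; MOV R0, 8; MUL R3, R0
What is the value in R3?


Register state trace:
  MOV R3, 4  → R3 = 4
  MOV R0, 8  → R0 = 8
  MUL R3, R0  → R3 = 4 * 8 = 32
Final: R3 = 32

32


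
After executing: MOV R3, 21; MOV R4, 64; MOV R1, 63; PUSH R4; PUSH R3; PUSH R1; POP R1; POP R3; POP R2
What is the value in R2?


Stack trace (top is rightmost):
  MOV R3, 21  → R3 = 21
  MOV R4, 64  → R4 = 64
  MOV R1, 63  → R1 = 63
  PUSH R4  → stack: [64]
  PUSH R3  → stack: [64, 21]
  PUSH R1  → stack: [64, 21, 63]
  POP R1  → R1 = 63, stack: [64, 21]
  POP R3  → R3 = 21, stack: [64]
  POP R2  → R2 = 64, stack: []
Final: R2 = 64

64


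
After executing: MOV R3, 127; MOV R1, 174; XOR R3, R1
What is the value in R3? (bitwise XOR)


Register state trace:
  MOV R3, 127  → R3 = 127 (0b01111111)
  MOV R1, 174  → R1 = 174 (0b10101110)
  XOR R3, R1  → R3 = 127 XOR 174 = 209 (0b11010001)
Final: R3 = 209

209


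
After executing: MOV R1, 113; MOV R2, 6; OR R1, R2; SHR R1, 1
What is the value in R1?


Register state trace:
  MOV R1, 113  → R1 = 113 (0b01110001)
  MOV R2, 6  → R2 = 6 (0b00000110)
  OR R1, R2  → R1 = 113 OR 6 = 119 (0b01110111)
  SHR R1, 1  → R1 = 119 >> 1 = 59
Final: R1 = 59

59


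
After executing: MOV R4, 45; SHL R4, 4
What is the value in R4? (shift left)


Register state trace:
  MOV R4, 45  → R4 = 45
  SHL R4, 4  → R4 = 45 << 4 = 45 * 2^4 = 720
Final: R4 = 720

720


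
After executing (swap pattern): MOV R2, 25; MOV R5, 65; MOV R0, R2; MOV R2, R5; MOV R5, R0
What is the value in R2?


Register state trace (swap pattern):
  MOV R2, 25  → R2 = 25
  MOV R5, 65  → R5 = 65
  MOV R0, R2  → R0 = 25  (save R2)
  MOV R2, R5  → R2 = 65  (R2 gets R5's value)
  MOV R5, R0  → R5 = 25  (R5 gets saved value)
Final: R2 = 65

65


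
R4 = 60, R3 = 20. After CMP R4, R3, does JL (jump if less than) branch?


Trace:
  R4 = 60, R3 = 20
  CMP R4, R3  → compares 60 vs 20
  JL checks: is 60 less than 20?
  60 > 20, so condition is false
Branch taken: No

No


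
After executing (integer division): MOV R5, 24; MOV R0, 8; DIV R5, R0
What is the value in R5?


Register state trace:
  MOV R5, 24  → R5 = 24
  MOV R0, 8  → R0 = 8
  DIV R5, R0  → R5 = 24 // 8 = 3
Final: R5 = 3

3


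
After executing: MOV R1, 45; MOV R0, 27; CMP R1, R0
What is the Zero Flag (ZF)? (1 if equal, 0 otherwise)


Register state trace:
  MOV R1, 45  → R1 = 45
  MOV R0, 27  → R0 = 27
  CMP R1, R0  → computes 45 - 27 = 18
  Result is nonzero, so values are not equal
ZF = 0

0


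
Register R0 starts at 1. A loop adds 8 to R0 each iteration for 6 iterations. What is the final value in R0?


Starting value: R0 = 1
  Iter 1: R0 = 1 + 8 = 9
  Iter 2: R0 = 9 + 8 = 17
  Iter 3: R0 = 17 + 8 = 25
  Iter 4: R0 = 25 + 8 = 33
  Iter 5: R0 = 33 + 8 = 41
  Iter 6: R0 = 41 + 8 = 49
Final: R0 = 49

49


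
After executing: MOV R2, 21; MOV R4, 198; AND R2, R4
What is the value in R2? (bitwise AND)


Register state trace:
  MOV R2, 21  → R2 = 21 (0b00010101)
  MOV R4, 198  → R4 = 198 (0b11000110)
  AND R2, R4  → R2 = 21 AND 198 = 4 (0b00000100)
Final: R2 = 4

4


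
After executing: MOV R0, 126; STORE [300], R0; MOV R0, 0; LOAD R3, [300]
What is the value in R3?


Register and memory trace:
  MOV R0, 126  → R0 = 126
  STORE [300], R0  → mem[300] = 126
  MOV R0, 0  → R0 = 0
  LOAD R3, [300]  → R3 = mem[300] = 126
Final: R3 = 126

126


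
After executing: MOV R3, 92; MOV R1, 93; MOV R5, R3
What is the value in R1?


Register state trace:
  MOV R3, 92  → R3 = 92
  MOV R1, 93  → R1 = 93
  MOV R5, R3  → R5 = 92
Final: R1 = 93

93


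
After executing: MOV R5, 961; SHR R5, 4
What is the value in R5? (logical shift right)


Register state trace:
  MOV R5, 961  → R5 = 961
  SHR R5, 4  → R5 = 961 >> 4 = 961 // 2^4 = 60
Final: R5 = 60

60


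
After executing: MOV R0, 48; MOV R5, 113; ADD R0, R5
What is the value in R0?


Register state trace:
  MOV R0, 48  → R0 = 48
  MOV R5, 113  → R5 = 113
  ADD R0, R5  → R0 = 48 + 113 = 161
Final: R0 = 161

161


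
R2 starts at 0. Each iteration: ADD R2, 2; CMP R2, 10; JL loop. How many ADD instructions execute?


Loop trace (R2 starts at 0, target 10, step 2):
  ADD #1: R2 = 0 + 2 = 2  → 2 < 10, loop
  ADD #2: R2 = 2 + 2 = 4  → 4 < 10, loop
  ADD #3: R2 = 4 + 2 = 6  → 6 < 10, loop
  ADD #4: R2 = 6 + 2 = 8  → 8 < 10, loop
  ADD #5: R2 = 8 + 2 = 10  → 10 >= 10, exit
Total ADD instructions: 5

5


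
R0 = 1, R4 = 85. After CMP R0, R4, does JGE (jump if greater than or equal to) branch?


Trace:
  R0 = 1, R4 = 85
  CMP R0, R4  → compares 1 vs 85
  JGE checks: is 1 greater than or equal to 85?
  1 < 85, so condition is false
Branch taken: No

No


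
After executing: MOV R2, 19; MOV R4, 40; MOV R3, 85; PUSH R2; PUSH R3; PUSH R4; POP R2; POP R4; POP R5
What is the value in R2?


Stack trace (top is rightmost):
  MOV R2, 19  → R2 = 19
  MOV R4, 40  → R4 = 40
  MOV R3, 85  → R3 = 85
  PUSH R2  → stack: [19]
  PUSH R3  → stack: [19, 85]
  PUSH R4  → stack: [19, 85, 40]
  POP R2  → R2 = 40, stack: [19, 85]
  POP R4  → R4 = 85, stack: [19]
  POP R5  → R5 = 19, stack: []
Final: R2 = 40

40


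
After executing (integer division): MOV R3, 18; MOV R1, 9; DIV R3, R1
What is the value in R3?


Register state trace:
  MOV R3, 18  → R3 = 18
  MOV R1, 9  → R1 = 9
  DIV R3, R1  → R3 = 18 // 9 = 2
Final: R3 = 2

2


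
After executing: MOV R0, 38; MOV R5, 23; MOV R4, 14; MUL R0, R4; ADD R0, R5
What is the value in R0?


Register state trace:
  MOV R0, 38  → R0 = 38
  MOV R5, 23  → R5 = 23
  MOV R4, 14  → R4 = 14
  MUL R0, R4  → R0 = 38 * 14 = 532
  ADD R0, R5  → R0 = 532 + 23 = 555
Final: R0 = 555

555


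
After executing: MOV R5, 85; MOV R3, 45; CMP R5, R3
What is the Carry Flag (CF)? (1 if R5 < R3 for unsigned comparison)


Register state trace:
  MOV R5, 85  → R5 = 85
  MOV R3, 45  → R3 = 45
  CMP R5, R3  → unsigned 85 - 45: no borrow
  85 >= 45, so CF = 0
CF = 0

0


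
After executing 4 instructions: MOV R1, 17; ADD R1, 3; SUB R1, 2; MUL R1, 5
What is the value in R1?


Register state trace:
  MOV R1, 17  → R1 = 17
  ADD R1, 3  → R1 = 17 + 3 = 20
  SUB R1, 2  → R1 = 20 - 2 = 18
  MUL R1, 5  → R1 = 18 * 5 = 90
Final: R1 = 90

90


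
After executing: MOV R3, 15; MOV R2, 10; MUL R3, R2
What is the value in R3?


Register state trace:
  MOV R3, 15  → R3 = 15
  MOV R2, 10  → R2 = 10
  MUL R3, R2  → R3 = 15 * 10 = 150
Final: R3 = 150

150


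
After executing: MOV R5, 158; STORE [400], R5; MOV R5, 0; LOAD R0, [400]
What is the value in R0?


Register and memory trace:
  MOV R5, 158  → R5 = 158
  STORE [400], R5  → mem[400] = 158
  MOV R5, 0  → R5 = 0
  LOAD R0, [400]  → R0 = mem[400] = 158
Final: R0 = 158

158


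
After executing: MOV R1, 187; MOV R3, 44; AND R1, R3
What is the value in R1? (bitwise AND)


Register state trace:
  MOV R1, 187  → R1 = 187 (0b10111011)
  MOV R3, 44  → R3 = 44 (0b00101100)
  AND R1, R3  → R1 = 187 AND 44 = 40 (0b00101000)
Final: R1 = 40

40


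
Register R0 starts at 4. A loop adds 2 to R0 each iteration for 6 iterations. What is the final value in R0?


Starting value: R0 = 4
  Iter 1: R0 = 4 + 2 = 6
  Iter 2: R0 = 6 + 2 = 8
  Iter 3: R0 = 8 + 2 = 10
  Iter 4: R0 = 10 + 2 = 12
  Iter 5: R0 = 12 + 2 = 14
  Iter 6: R0 = 14 + 2 = 16
Final: R0 = 16

16


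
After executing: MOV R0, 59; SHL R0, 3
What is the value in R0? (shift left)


Register state trace:
  MOV R0, 59  → R0 = 59
  SHL R0, 3  → R0 = 59 << 3 = 59 * 2^3 = 472
Final: R0 = 472

472


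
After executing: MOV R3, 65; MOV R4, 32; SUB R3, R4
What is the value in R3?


Register state trace:
  MOV R3, 65  → R3 = 65
  MOV R4, 32  → R4 = 32
  SUB R3, R4  → R3 = 65 - 32 = 33
Final: R3 = 33

33


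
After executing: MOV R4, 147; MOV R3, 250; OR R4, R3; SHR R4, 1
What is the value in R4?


Register state trace:
  MOV R4, 147  → R4 = 147 (0b10010011)
  MOV R3, 250  → R3 = 250 (0b11111010)
  OR R4, R3  → R4 = 147 OR 250 = 251 (0b11111011)
  SHR R4, 1  → R4 = 251 >> 1 = 125
Final: R4 = 125

125


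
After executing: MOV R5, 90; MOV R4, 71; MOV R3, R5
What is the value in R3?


Register state trace:
  MOV R5, 90  → R5 = 90
  MOV R4, 71  → R4 = 71
  MOV R3, R5  → R3 = 90
Final: R3 = 90

90


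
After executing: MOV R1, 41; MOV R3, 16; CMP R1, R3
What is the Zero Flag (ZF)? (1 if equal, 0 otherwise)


Register state trace:
  MOV R1, 41  → R1 = 41
  MOV R3, 16  → R3 = 16
  CMP R1, R3  → computes 41 - 16 = 25
  Result is nonzero, so values are not equal
ZF = 0

0


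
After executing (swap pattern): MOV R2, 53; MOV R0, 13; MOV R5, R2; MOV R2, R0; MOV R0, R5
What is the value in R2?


Register state trace (swap pattern):
  MOV R2, 53  → R2 = 53
  MOV R0, 13  → R0 = 13
  MOV R5, R2  → R5 = 53  (save R2)
  MOV R2, R0  → R2 = 13  (R2 gets R0's value)
  MOV R0, R5  → R0 = 53  (R0 gets saved value)
Final: R2 = 13

13


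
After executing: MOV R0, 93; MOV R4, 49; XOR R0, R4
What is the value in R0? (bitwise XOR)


Register state trace:
  MOV R0, 93  → R0 = 93 (0b01011101)
  MOV R4, 49  → R4 = 49 (0b00110001)
  XOR R0, R4  → R0 = 93 XOR 49 = 108 (0b01101100)
Final: R0 = 108

108


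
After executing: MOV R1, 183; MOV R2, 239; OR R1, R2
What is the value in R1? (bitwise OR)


Register state trace:
  MOV R1, 183  → R1 = 183 (0b10110111)
  MOV R2, 239  → R2 = 239 (0b11101111)
  OR R1, R2   → R1 = 183 OR 239 = 255 (0b11111111)
Final: R1 = 255

255


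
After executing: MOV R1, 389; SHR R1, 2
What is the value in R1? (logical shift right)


Register state trace:
  MOV R1, 389  → R1 = 389
  SHR R1, 2  → R1 = 389 >> 2 = 389 // 2^2 = 97
Final: R1 = 97

97


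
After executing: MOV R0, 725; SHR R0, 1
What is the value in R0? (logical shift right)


Register state trace:
  MOV R0, 725  → R0 = 725
  SHR R0, 1  → R0 = 725 >> 1 = 725 // 2^1 = 362
Final: R0 = 362

362


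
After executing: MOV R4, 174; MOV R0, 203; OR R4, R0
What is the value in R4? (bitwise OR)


Register state trace:
  MOV R4, 174  → R4 = 174 (0b10101110)
  MOV R0, 203  → R0 = 203 (0b11001011)
  OR R4, R0   → R4 = 174 OR 203 = 239 (0b11101111)
Final: R4 = 239

239


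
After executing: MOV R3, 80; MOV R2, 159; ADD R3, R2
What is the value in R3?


Register state trace:
  MOV R3, 80  → R3 = 80
  MOV R2, 159  → R2 = 159
  ADD R3, R2  → R3 = 80 + 159 = 239
Final: R3 = 239

239


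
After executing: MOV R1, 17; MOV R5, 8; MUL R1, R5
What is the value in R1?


Register state trace:
  MOV R1, 17  → R1 = 17
  MOV R5, 8  → R5 = 8
  MUL R1, R5  → R1 = 17 * 8 = 136
Final: R1 = 136

136


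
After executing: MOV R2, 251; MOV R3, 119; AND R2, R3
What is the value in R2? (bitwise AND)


Register state trace:
  MOV R2, 251  → R2 = 251 (0b11111011)
  MOV R3, 119  → R3 = 119 (0b01110111)
  AND R2, R3  → R2 = 251 AND 119 = 115 (0b01110011)
Final: R2 = 115

115


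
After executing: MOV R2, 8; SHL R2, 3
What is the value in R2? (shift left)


Register state trace:
  MOV R2, 8  → R2 = 8
  SHL R2, 3  → R2 = 8 << 3 = 8 * 2^3 = 64
Final: R2 = 64

64


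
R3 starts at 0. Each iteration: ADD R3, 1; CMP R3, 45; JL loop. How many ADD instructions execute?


Loop trace (R3 starts at 0, target 45, step 1):
  ADD #1: R3 = 0 + 1 = 1  → 1 < 45, loop
  ADD #2: R3 = 1 + 1 = 2  → 2 < 45, loop
  ADD #3: R3 = 2 + 1 = 3  → 3 < 45, loop
  ADD #4: R3 = 3 + 1 = 4  → 4 < 45, loop
  ADD #5: R3 = 4 + 1 = 5  → 5 < 45, loop
  ADD #6: R3 = 5 + 1 = 6  → 6 < 45, loop
  ADD #7: R3 = 6 + 1 = 7  → 7 < 45, loop
  ADD #8: R3 = 7 + 1 = 8  → 8 < 45, loop
  ADD #9: R3 = 8 + 1 = 9  → 9 < 45, loop
  ADD #10: R3 = 9 + 1 = 10  → 10 < 45, loop
  ADD #11: R3 = 10 + 1 = 11  → 11 < 45, loop
  ADD #12: R3 = 11 + 1 = 12  → 12 < 45, loop
  ADD #13: R3 = 12 + 1 = 13  → 13 < 45, loop
  ADD #14: R3 = 13 + 1 = 14  → 14 < 45, loop
  ADD #15: R3 = 14 + 1 = 15  → 15 < 45, loop
  ADD #16: R3 = 15 + 1 = 16  → 16 < 45, loop
  ADD #17: R3 = 16 + 1 = 17  → 17 < 45, loop
  ADD #18: R3 = 17 + 1 = 18  → 18 < 45, loop
  ADD #19: R3 = 18 + 1 = 19  → 19 < 45, loop
  ADD #20: R3 = 19 + 1 = 20  → 20 < 45, loop
  ADD #21: R3 = 20 + 1 = 21  → 21 < 45, loop
  ADD #22: R3 = 21 + 1 = 22  → 22 < 45, loop
  ADD #23: R3 = 22 + 1 = 23  → 23 < 45, loop
  ADD #24: R3 = 23 + 1 = 24  → 24 < 45, loop
  ADD #25: R3 = 24 + 1 = 25  → 25 < 45, loop
  ADD #26: R3 = 25 + 1 = 26  → 26 < 45, loop
  ADD #27: R3 = 26 + 1 = 27  → 27 < 45, loop
  ADD #28: R3 = 27 + 1 = 28  → 28 < 45, loop
  ADD #29: R3 = 28 + 1 = 29  → 29 < 45, loop
  ADD #30: R3 = 29 + 1 = 30  → 30 < 45, loop
  ADD #31: R3 = 30 + 1 = 31  → 31 < 45, loop
  ADD #32: R3 = 31 + 1 = 32  → 32 < 45, loop
  ADD #33: R3 = 32 + 1 = 33  → 33 < 45, loop
  ADD #34: R3 = 33 + 1 = 34  → 34 < 45, loop
  ADD #35: R3 = 34 + 1 = 35  → 35 < 45, loop
  ADD #36: R3 = 35 + 1 = 36  → 36 < 45, loop
  ADD #37: R3 = 36 + 1 = 37  → 37 < 45, loop
  ADD #38: R3 = 37 + 1 = 38  → 38 < 45, loop
  ADD #39: R3 = 38 + 1 = 39  → 39 < 45, loop
  ADD #40: R3 = 39 + 1 = 40  → 40 < 45, loop
  ADD #41: R3 = 40 + 1 = 41  → 41 < 45, loop
  ADD #42: R3 = 41 + 1 = 42  → 42 < 45, loop
  ADD #43: R3 = 42 + 1 = 43  → 43 < 45, loop
  ADD #44: R3 = 43 + 1 = 44  → 44 < 45, loop
  ADD #45: R3 = 44 + 1 = 45  → 45 >= 45, exit
Total ADD instructions: 45

45


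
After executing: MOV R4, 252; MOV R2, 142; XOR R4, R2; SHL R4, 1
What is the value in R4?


Register state trace:
  MOV R4, 252  → R4 = 252 (0b11111100)
  MOV R2, 142  → R2 = 142 (0b10001110)
  XOR R4, R2  → R4 = 252 XOR 142 = 114 (0b01110010)
  SHL R4, 1  → R4 = 114 << 1 = 228
Final: R4 = 228

228


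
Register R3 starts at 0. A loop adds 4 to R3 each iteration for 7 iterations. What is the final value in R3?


Starting value: R3 = 0
  Iter 1: R3 = 0 + 4 = 4
  Iter 2: R3 = 4 + 4 = 8
  Iter 3: R3 = 8 + 4 = 12
  Iter 4: R3 = 12 + 4 = 16
  Iter 5: R3 = 16 + 4 = 20
  Iter 6: R3 = 20 + 4 = 24
  Iter 7: R3 = 24 + 4 = 28
Final: R3 = 28

28


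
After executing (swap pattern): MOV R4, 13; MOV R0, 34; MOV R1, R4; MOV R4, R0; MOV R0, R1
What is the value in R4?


Register state trace (swap pattern):
  MOV R4, 13  → R4 = 13
  MOV R0, 34  → R0 = 34
  MOV R1, R4  → R1 = 13  (save R4)
  MOV R4, R0  → R4 = 34  (R4 gets R0's value)
  MOV R0, R1  → R0 = 13  (R0 gets saved value)
Final: R4 = 34

34


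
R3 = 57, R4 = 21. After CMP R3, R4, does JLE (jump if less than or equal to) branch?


Trace:
  R3 = 57, R4 = 21
  CMP R3, R4  → compares 57 vs 21
  JLE checks: is 57 less than or equal to 21?
  57 > 21, so condition is false
Branch taken: No

No


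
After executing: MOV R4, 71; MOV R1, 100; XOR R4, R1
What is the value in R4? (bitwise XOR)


Register state trace:
  MOV R4, 71  → R4 = 71 (0b01000111)
  MOV R1, 100  → R1 = 100 (0b01100100)
  XOR R4, R1  → R4 = 71 XOR 100 = 35 (0b00100011)
Final: R4 = 35

35


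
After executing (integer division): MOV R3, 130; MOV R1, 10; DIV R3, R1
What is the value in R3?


Register state trace:
  MOV R3, 130  → R3 = 130
  MOV R1, 10  → R1 = 10
  DIV R3, R1  → R3 = 130 // 10 = 13
Final: R3 = 13

13


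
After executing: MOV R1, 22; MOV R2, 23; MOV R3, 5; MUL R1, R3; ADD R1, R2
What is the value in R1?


Register state trace:
  MOV R1, 22  → R1 = 22
  MOV R2, 23  → R2 = 23
  MOV R3, 5  → R3 = 5
  MUL R1, R3  → R1 = 22 * 5 = 110
  ADD R1, R2  → R1 = 110 + 23 = 133
Final: R1 = 133

133
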